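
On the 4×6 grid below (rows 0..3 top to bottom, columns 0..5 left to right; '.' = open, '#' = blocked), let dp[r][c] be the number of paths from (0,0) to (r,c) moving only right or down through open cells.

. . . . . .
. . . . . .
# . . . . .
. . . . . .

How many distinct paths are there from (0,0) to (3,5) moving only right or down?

50

r\c   0   1   2   3   4   5
  0   1   1   1   1   1   1
  1   1   2   3   4   5   6
  2   0   2   5   9  14  20
  3   0   2   7  16  30  50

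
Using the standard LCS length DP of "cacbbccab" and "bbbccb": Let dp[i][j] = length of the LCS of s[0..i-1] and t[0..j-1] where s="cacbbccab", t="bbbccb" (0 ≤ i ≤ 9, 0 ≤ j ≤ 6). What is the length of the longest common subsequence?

5

   ''  b  b  b  c  c  b
''  0  0  0  0  0  0  0
 c  0  0  0  0  1  1  1
 a  0  0  0  0  1  1  1
 c  0  0  0  0  1  2  2
 b  0  1  1  1  1  2  3
 b  0  1  2  2  2  2  3
 c  0  1  2  2  3  3  3
 c  0  1  2  2  3  4  4
 a  0  1  2  2  3  4  4
 b  0  1  2  3  3  4  5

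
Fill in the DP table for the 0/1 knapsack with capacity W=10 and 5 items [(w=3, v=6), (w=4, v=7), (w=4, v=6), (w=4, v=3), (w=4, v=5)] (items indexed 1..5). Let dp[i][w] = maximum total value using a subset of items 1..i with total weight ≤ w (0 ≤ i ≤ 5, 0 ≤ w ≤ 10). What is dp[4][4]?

i\w   0   1   2   3   4   5   6   7   8   9  10
  0   0   0   0   0   0   0   0   0   0   0   0
  1   0   0   0   6   6   6   6   6   6   6   6
  2   0   0   0   6   7   7   7  13  13  13  13
  3   0   0   0   6   7   7   7  13  13  13  13
  4   0   0   0   6   7   7   7  13  13  13  13
  5   0   0   0   6   7   7   7  13  13  13  13

7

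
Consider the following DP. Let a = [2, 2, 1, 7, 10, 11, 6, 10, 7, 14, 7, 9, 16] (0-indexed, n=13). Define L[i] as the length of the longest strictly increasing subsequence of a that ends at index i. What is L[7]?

   i    0    1    2    3    4    5    6    7    8    9   10   11   12
a[i]    2    2    1    7   10   11    6   10    7   14    7    9   16
L[i]    1    1    1    2    3    4    2    3    3    5    3    4    6

3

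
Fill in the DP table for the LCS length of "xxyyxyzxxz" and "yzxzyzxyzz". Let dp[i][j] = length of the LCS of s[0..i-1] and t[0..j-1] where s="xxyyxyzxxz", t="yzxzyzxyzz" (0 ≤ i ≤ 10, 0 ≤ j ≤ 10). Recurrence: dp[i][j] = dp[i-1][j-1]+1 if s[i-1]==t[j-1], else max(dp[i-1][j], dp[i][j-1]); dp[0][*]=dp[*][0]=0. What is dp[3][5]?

2

   ''  y  z  x  z  y  z  x  y  z  z
''  0  0  0  0  0  0  0  0  0  0  0
 x  0  0  0  1  1  1  1  1  1  1  1
 x  0  0  0  1  1  1  1  2  2  2  2
 y  0  1  1  1  1  2  2  2  3  3  3
 y  0  1  1  1  1  2  2  2  3  3  3
 x  0  1  1  2  2  2  2  3  3  3  3
 y  0  1  1  2  2  3  3  3  4  4  4
 z  0  1  2  2  3  3  4  4  4  5  5
 x  0  1  2  3  3  3  4  5  5  5  5
 x  0  1  2  3  3  3  4  5  5  5  5
 z  0  1  2  3  4  4  4  5  5  6  6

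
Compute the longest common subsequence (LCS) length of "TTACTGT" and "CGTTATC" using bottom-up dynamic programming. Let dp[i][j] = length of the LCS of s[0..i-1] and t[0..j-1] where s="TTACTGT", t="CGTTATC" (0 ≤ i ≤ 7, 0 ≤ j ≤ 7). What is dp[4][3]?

1

   ''  C  G  T  T  A  T  C
''  0  0  0  0  0  0  0  0
 T  0  0  0  1  1  1  1  1
 T  0  0  0  1  2  2  2  2
 A  0  0  0  1  2  3  3  3
 C  0  1  1  1  2  3  3  4
 T  0  1  1  2  2  3  4  4
 G  0  1  2  2  2  3  4  4
 T  0  1  2  3  3  3  4  4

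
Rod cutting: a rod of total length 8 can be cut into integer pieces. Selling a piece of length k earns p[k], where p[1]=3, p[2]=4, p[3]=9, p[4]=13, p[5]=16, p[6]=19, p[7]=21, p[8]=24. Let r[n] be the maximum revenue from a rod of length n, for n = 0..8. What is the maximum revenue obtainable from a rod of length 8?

   n    0    1    2    3    4    5    6    7    8
r[n]    0    3    6    9   13   16   19   22   26

26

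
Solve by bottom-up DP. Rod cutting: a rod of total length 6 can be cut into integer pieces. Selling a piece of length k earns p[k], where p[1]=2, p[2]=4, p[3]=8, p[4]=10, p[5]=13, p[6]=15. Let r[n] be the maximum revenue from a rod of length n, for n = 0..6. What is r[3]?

8

   n    0    1    2    3    4    5    6
r[n]    0    2    4    8   10   13   16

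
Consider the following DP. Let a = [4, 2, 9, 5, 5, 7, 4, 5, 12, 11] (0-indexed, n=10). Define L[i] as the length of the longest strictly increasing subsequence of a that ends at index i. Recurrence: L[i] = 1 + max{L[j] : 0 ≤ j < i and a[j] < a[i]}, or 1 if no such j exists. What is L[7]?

3

   i    0    1    2    3    4    5    6    7    8    9
a[i]    4    2    9    5    5    7    4    5   12   11
L[i]    1    1    2    2    2    3    2    3    4    4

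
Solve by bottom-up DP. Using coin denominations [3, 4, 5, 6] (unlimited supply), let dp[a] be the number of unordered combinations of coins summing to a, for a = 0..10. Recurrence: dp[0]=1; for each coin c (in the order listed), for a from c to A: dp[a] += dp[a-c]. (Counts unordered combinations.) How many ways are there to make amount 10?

after  coin     0     1     2     3     4     5     6     7     8     9    10
          3     1     0     0     1     0     0     1     0     0     1     0
          4     1     0     0     1     1     0     1     1     1     1     1
          5     1     0     0     1     1     1     1     1     2     2     2
          6     1     0     0     1     1     1     2     1     2     3     3

3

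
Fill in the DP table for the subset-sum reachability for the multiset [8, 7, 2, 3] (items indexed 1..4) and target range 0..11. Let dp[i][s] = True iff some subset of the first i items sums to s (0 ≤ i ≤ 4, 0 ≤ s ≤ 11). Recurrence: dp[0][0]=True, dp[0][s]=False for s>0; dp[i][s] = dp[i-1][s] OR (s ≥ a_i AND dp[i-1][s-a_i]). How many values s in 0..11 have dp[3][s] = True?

6

i\s   0   1   2   3   4   5   6   7   8   9  10  11
  0   T   F   F   F   F   F   F   F   F   F   F   F
  1   T   F   F   F   F   F   F   F   T   F   F   F
  2   T   F   F   F   F   F   F   T   T   F   F   F
  3   T   F   T   F   F   F   F   T   T   T   T   F
  4   T   F   T   T   F   T   F   T   T   T   T   T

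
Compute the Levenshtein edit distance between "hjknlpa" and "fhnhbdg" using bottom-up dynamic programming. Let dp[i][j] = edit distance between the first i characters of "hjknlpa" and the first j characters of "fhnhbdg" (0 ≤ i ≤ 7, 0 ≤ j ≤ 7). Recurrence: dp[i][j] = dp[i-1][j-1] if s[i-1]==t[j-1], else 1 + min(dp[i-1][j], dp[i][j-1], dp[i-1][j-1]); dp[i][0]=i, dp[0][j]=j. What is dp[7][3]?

6

   ''  f  h  n  h  b  d  g
''  0  1  2  3  4  5  6  7
 h  1  1  1  2  3  4  5  6
 j  2  2  2  2  3  4  5  6
 k  3  3  3  3  3  4  5  6
 n  4  4  4  3  4  4  5  6
 l  5  5  5  4  4  5  5  6
 p  6  6  6  5  5  5  6  6
 a  7  7  7  6  6  6  6  7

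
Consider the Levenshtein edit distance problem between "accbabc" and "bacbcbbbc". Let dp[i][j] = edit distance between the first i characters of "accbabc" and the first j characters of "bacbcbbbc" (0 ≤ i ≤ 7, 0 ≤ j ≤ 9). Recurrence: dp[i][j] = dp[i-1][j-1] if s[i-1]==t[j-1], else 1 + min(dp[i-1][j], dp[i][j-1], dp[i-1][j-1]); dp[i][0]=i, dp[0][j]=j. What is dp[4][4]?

   ''  b  a  c  b  c  b  b  b  c
''  0  1  2  3  4  5  6  7  8  9
 a  1  1  1  2  3  4  5  6  7  8
 c  2  2  2  1  2  3  4  5  6  7
 c  3  3  3  2  2  2  3  4  5  6
 b  4  3  4  3  2  3  2  3  4  5
 a  5  4  3  4  3  3  3  3  4  5
 b  6  5  4  4  4  4  3  3  3  4
 c  7  6  5  4  5  4  4  4  4  3

2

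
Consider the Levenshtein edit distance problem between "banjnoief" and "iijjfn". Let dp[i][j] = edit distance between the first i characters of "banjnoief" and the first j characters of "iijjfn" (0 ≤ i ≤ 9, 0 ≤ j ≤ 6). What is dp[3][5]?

   ''  i  i  j  j  f  n
''  0  1  2  3  4  5  6
 b  1  1  2  3  4  5  6
 a  2  2  2  3  4  5  6
 n  3  3  3  3  4  5  5
 j  4  4  4  3  3  4  5
 n  5  5  5  4  4  4  4
 o  6  6  6  5  5  5  5
 i  7  6  6  6  6  6  6
 e  8  7  7  7  7  7  7
 f  9  8  8  8  8  7  8

5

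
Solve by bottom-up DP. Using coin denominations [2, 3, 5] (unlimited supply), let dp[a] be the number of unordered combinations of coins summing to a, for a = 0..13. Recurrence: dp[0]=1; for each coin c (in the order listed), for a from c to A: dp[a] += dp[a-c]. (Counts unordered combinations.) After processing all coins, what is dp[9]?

3

after  coin     0     1     2     3     4     5     6     7     8     9    10    11    12    13
          2     1     0     1     0     1     0     1     0     1     0     1     0     1     0
          3     1     0     1     1     1     1     2     1     2     2     2     2     3     2
          5     1     0     1     1     1     2     2     2     3     3     4     4     5     5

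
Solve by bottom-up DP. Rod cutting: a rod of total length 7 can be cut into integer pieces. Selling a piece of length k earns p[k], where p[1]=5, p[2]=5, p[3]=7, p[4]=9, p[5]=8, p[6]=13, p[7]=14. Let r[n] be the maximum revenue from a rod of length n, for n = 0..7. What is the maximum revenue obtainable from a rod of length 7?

   n    0    1    2    3    4    5    6    7
r[n]    0    5   10   15   20   25   30   35

35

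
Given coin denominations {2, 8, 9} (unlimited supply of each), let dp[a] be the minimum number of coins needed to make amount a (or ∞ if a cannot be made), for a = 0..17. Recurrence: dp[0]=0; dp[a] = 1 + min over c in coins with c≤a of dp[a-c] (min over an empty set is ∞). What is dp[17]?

2

 a  0  1  2  3  4  5  6  7  8  9 10 11 12 13 14 15 16 17
dp  0  -  1  -  2  -  3  -  1  1  2  2  3  3  4  4  2  2
(- denotes ∞ / unreachable)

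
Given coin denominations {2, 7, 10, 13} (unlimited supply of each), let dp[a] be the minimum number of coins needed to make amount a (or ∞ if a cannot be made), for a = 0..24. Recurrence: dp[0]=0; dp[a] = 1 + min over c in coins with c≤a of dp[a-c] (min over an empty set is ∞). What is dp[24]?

3

 a  0  1  2  3  4  5  6  7  8  9 10 11 12 13 14 15 16 17 18 19 20 21 22 23 24
dp  0  -  1  -  2  -  3  1  4  2  1  3  2  1  2  2  3  2  4  3  2  3  3  2  3
(- denotes ∞ / unreachable)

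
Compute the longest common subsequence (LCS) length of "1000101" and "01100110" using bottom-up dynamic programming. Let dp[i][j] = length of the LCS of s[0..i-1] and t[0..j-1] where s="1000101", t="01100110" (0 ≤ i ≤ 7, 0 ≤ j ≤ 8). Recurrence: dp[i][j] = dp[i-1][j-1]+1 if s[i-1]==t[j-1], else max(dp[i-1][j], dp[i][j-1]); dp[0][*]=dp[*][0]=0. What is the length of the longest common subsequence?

5

   ''  0  1  1  0  0  1  1  0
''  0  0  0  0  0  0  0  0  0
 1  0  0  1  1  1  1  1  1  1
 0  0  1  1  1  2  2  2  2  2
 0  0  1  1  1  2  3  3  3  3
 0  0  1  1  1  2  3  3  3  4
 1  0  1  2  2  2  3  4  4  4
 0  0  1  2  2  3  3  4  4  5
 1  0  1  2  3  3  3  4  5  5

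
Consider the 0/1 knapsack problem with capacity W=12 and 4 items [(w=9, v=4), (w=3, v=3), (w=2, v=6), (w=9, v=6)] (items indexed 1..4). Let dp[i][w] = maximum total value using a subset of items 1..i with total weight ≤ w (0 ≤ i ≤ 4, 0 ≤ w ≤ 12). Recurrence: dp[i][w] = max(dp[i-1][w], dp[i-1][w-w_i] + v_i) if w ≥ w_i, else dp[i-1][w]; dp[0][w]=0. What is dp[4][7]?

i\w   0   1   2   3   4   5   6   7   8   9  10  11  12
  0   0   0   0   0   0   0   0   0   0   0   0   0   0
  1   0   0   0   0   0   0   0   0   0   4   4   4   4
  2   0   0   0   3   3   3   3   3   3   4   4   4   7
  3   0   0   6   6   6   9   9   9   9   9   9  10  10
  4   0   0   6   6   6   9   9   9   9   9   9  12  12

9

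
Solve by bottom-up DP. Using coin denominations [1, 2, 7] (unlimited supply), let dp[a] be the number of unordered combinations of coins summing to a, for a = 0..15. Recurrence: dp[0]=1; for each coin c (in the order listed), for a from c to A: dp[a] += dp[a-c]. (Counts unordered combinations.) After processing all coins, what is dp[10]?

after  coin     0     1     2     3     4     5     6     7     8     9    10    11    12    13    14    15
          1     1     1     1     1     1     1     1     1     1     1     1     1     1     1     1     1
          2     1     1     2     2     3     3     4     4     5     5     6     6     7     7     8     8
          7     1     1     2     2     3     3     4     5     6     7     8     9    10    11    13    14

8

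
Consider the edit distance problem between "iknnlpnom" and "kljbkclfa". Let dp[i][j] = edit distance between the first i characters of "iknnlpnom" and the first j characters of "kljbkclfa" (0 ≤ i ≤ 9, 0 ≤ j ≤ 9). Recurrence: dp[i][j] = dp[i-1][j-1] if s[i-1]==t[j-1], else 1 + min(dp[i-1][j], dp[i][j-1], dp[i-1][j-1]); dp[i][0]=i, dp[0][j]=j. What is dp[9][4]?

7

   ''  k  l  j  b  k  c  l  f  a
''  0  1  2  3  4  5  6  7  8  9
 i  1  1  2  3  4  5  6  7  8  9
 k  2  1  2  3  4  4  5  6  7  8
 n  3  2  2  3  4  5  5  6  7  8
 n  4  3  3  3  4  5  6  6  7  8
 l  5  4  3  4  4  5  6  6  7  8
 p  6  5  4  4  5  5  6  7  7  8
 n  7  6  5  5  5  6  6  7  8  8
 o  8  7  6  6  6  6  7  7  8  9
 m  9  8  7  7  7  7  7  8  8  9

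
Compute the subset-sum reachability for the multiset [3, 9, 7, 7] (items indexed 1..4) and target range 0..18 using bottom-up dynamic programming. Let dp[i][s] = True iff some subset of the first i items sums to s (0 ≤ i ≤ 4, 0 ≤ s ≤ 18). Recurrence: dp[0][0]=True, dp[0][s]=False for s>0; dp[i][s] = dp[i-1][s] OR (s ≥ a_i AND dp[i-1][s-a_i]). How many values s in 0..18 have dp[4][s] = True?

9

i\s   0   1   2   3   4   5   6   7   8   9  10  11  12  13  14  15  16  17  18
  0   T   F   F   F   F   F   F   F   F   F   F   F   F   F   F   F   F   F   F
  1   T   F   F   T   F   F   F   F   F   F   F   F   F   F   F   F   F   F   F
  2   T   F   F   T   F   F   F   F   F   T   F   F   T   F   F   F   F   F   F
  3   T   F   F   T   F   F   F   T   F   T   T   F   T   F   F   F   T   F   F
  4   T   F   F   T   F   F   F   T   F   T   T   F   T   F   T   F   T   T   F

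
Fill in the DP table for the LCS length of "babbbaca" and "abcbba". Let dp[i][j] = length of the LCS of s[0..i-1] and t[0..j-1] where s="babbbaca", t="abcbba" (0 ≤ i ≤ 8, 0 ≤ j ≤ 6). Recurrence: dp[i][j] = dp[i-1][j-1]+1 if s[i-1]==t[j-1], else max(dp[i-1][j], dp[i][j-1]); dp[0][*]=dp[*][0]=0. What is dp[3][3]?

   ''  a  b  c  b  b  a
''  0  0  0  0  0  0  0
 b  0  0  1  1  1  1  1
 a  0  1  1  1  1  1  2
 b  0  1  2  2  2  2  2
 b  0  1  2  2  3  3  3
 b  0  1  2  2  3  4  4
 a  0  1  2  2  3  4  5
 c  0  1  2  3  3  4  5
 a  0  1  2  3  3  4  5

2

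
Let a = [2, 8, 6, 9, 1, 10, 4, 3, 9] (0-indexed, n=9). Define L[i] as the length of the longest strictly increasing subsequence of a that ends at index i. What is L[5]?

4

   i    0    1    2    3    4    5    6    7    8
a[i]    2    8    6    9    1   10    4    3    9
L[i]    1    2    2    3    1    4    2    2    3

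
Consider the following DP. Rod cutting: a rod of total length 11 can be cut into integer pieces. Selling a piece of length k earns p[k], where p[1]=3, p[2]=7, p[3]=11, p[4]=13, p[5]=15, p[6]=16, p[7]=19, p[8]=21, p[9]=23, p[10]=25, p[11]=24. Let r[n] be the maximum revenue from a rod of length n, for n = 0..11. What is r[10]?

36

   n    0    1    2    3    4    5    6    7    8    9   10   11
r[n]    0    3    7   11   14   18   22   25   29   33   36   40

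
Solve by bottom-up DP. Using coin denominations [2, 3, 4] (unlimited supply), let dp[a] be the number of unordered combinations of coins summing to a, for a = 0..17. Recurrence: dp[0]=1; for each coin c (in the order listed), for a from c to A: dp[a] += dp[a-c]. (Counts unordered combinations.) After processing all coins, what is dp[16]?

after  coin     0     1     2     3     4     5     6     7     8     9    10    11    12    13    14    15    16    17
          2     1     0     1     0     1     0     1     0     1     0     1     0     1     0     1     0     1     0
          3     1     0     1     1     1     1     2     1     2     2     2     2     3     2     3     3     3     3
          4     1     0     1     1     2     1     3     2     4     3     5     4     7     5     8     7    10     8

10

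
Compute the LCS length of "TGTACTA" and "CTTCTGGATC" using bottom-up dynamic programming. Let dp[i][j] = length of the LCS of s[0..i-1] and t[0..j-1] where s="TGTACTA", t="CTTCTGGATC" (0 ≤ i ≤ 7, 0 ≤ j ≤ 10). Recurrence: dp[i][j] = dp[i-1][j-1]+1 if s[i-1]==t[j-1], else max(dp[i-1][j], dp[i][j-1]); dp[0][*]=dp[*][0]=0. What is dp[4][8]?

3

   ''  C  T  T  C  T  G  G  A  T  C
''  0  0  0  0  0  0  0  0  0  0  0
 T  0  0  1  1  1  1  1  1  1  1  1
 G  0  0  1  1  1  1  2  2  2  2  2
 T  0  0  1  2  2  2  2  2  2  3  3
 A  0  0  1  2  2  2  2  2  3  3  3
 C  0  1  1  2  3  3  3  3  3  3  4
 T  0  1  2  2  3  4  4  4  4  4  4
 A  0  1  2  2  3  4  4  4  5  5  5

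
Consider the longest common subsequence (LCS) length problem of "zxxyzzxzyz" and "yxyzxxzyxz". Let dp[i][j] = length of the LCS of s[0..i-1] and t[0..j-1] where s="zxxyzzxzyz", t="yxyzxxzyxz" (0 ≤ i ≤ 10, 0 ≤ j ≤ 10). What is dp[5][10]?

   ''  y  x  y  z  x  x  z  y  x  z
''  0  0  0  0  0  0  0  0  0  0  0
 z  0  0  0  0  1  1  1  1  1  1  1
 x  0  0  1  1  1  2  2  2  2  2  2
 x  0  0  1  1  1  2  3  3  3  3  3
 y  0  1  1  2  2  2  3  3  4  4  4
 z  0  1  1  2  3  3  3  4  4  4  5
 z  0  1  1  2  3  3  3  4  4  4  5
 x  0  1  2  2  3  4  4  4  4  5  5
 z  0  1  2  2  3  4  4  5  5  5  6
 y  0  1  2  3  3  4  4  5  6  6  6
 z  0  1  2  3  4  4  4  5  6  6  7

5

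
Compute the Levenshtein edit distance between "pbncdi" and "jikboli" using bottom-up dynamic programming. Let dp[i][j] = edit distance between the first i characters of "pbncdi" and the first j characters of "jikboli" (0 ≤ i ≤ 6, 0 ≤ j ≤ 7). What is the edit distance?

   ''  j  i  k  b  o  l  i
''  0  1  2  3  4  5  6  7
 p  1  1  2  3  4  5  6  7
 b  2  2  2  3  3  4  5  6
 n  3  3  3  3  4  4  5  6
 c  4  4  4  4  4  5  5  6
 d  5  5  5  5  5  5  6  6
 i  6  6  5  6  6  6  6  6

6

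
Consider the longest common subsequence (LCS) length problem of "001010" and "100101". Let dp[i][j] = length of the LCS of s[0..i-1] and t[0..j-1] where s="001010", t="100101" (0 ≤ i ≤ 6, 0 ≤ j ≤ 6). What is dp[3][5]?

3

   ''  1  0  0  1  0  1
''  0  0  0  0  0  0  0
 0  0  0  1  1  1  1  1
 0  0  0  1  2  2  2  2
 1  0  1  1  2  3  3  3
 0  0  1  2  2  3  4  4
 1  0  1  2  2  3  4  5
 0  0  1  2  3  3  4  5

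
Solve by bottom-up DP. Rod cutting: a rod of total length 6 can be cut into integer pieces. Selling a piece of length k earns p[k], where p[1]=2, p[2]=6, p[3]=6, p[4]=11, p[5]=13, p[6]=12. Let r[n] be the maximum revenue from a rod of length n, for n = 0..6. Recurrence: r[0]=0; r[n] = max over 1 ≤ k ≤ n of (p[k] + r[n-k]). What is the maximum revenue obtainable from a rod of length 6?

18

   n    0    1    2    3    4    5    6
r[n]    0    2    6    8   12   14   18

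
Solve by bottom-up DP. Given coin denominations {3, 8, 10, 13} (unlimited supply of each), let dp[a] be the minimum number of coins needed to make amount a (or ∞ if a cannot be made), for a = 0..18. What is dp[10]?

1

 a  0  1  2  3  4  5  6  7  8  9 10 11 12 13 14 15 16 17 18
dp  0  -  -  1  -  -  2  -  1  3  1  2  4  1  3  5  2  4  2
(- denotes ∞ / unreachable)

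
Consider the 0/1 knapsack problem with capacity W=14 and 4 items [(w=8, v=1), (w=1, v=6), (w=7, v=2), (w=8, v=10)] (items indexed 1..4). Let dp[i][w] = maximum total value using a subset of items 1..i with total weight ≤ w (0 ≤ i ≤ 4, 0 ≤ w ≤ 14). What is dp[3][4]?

6

i\w   0   1   2   3   4   5   6   7   8   9  10  11  12  13  14
  0   0   0   0   0   0   0   0   0   0   0   0   0   0   0   0
  1   0   0   0   0   0   0   0   0   1   1   1   1   1   1   1
  2   0   6   6   6   6   6   6   6   6   7   7   7   7   7   7
  3   0   6   6   6   6   6   6   6   8   8   8   8   8   8   8
  4   0   6   6   6   6   6   6   6  10  16  16  16  16  16  16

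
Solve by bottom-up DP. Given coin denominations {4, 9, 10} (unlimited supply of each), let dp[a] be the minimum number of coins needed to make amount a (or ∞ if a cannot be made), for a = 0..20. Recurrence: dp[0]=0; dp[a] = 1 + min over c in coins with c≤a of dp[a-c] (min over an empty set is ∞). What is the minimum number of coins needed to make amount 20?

 a  0  1  2  3  4  5  6  7  8  9 10 11 12 13 14 15 16 17 18 19 20
dp  0  -  -  -  1  -  -  -  2  1  1  -  3  2  2  -  4  3  2  2  2
(- denotes ∞ / unreachable)

2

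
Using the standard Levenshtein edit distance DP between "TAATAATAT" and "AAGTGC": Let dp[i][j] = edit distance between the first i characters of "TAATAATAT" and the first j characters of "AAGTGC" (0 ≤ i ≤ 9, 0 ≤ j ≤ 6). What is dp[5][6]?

4

   ''  A  A  G  T  G  C
''  0  1  2  3  4  5  6
 T  1  1  2  3  3  4  5
 A  2  1  1  2  3  4  5
 A  3  2  1  2  3  4  5
 T  4  3  2  2  2  3  4
 A  5  4  3  3  3  3  4
 A  6  5  4  4  4  4  4
 T  7  6  5  5  4  5  5
 A  8  7  6  6  5  5  6
 T  9  8  7  7  6  6  6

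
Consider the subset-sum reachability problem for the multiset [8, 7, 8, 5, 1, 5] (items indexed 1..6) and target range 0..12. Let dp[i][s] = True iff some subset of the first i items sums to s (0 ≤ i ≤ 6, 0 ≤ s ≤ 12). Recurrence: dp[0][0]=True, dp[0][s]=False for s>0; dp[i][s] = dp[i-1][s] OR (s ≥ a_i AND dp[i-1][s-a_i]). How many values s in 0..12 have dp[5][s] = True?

i\s   0   1   2   3   4   5   6   7   8   9  10  11  12
  0   T   F   F   F   F   F   F   F   F   F   F   F   F
  1   T   F   F   F   F   F   F   F   T   F   F   F   F
  2   T   F   F   F   F   F   F   T   T   F   F   F   F
  3   T   F   F   F   F   F   F   T   T   F   F   F   F
  4   T   F   F   F   F   T   F   T   T   F   F   F   T
  5   T   T   F   F   F   T   T   T   T   T   F   F   T
  6   T   T   F   F   F   T   T   T   T   T   T   T   T

8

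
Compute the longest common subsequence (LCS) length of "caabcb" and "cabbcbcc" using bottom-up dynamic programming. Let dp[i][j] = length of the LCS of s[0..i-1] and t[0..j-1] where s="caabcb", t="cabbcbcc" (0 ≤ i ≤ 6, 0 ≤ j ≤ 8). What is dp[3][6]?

   ''  c  a  b  b  c  b  c  c
''  0  0  0  0  0  0  0  0  0
 c  0  1  1  1  1  1  1  1  1
 a  0  1  2  2  2  2  2  2  2
 a  0  1  2  2  2  2  2  2  2
 b  0  1  2  3  3  3  3  3  3
 c  0  1  2  3  3  4  4  4  4
 b  0  1  2  3  4  4  5  5  5

2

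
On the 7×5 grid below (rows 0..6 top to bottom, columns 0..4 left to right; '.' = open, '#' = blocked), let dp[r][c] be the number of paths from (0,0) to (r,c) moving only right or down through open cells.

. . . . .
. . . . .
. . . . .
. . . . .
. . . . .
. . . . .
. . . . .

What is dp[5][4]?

126

r\c   0   1   2   3   4
  0   1   1   1   1   1
  1   1   2   3   4   5
  2   1   3   6  10  15
  3   1   4  10  20  35
  4   1   5  15  35  70
  5   1   6  21  56 126
  6   1   7  28  84 210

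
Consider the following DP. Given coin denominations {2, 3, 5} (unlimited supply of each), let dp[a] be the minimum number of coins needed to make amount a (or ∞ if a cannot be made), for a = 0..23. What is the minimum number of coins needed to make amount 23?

5

 a  0  1  2  3  4  5  6  7  8  9 10 11 12 13 14 15 16 17 18 19 20 21 22 23
dp  0  -  1  1  2  1  2  2  2  3  2  3  3  3  4  3  4  4  4  5  4  5  5  5
(- denotes ∞ / unreachable)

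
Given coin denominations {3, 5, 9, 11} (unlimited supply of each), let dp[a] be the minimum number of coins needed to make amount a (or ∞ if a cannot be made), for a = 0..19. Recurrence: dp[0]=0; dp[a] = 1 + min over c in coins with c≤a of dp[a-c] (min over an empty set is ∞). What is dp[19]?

 a  0  1  2  3  4  5  6  7  8  9 10 11 12 13 14 15 16 17 18 19
dp  0  -  -  1  -  1  2  -  2  1  2  1  2  3  2  3  2  3  2  3
(- denotes ∞ / unreachable)

3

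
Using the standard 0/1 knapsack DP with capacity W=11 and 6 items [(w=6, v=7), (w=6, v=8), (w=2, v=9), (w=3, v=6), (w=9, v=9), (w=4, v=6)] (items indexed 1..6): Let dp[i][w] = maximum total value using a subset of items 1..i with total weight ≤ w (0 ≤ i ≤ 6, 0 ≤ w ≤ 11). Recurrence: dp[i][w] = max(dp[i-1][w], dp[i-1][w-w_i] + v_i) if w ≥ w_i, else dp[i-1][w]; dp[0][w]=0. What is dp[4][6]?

15

i\w   0   1   2   3   4   5   6   7   8   9  10  11
  0   0   0   0   0   0   0   0   0   0   0   0   0
  1   0   0   0   0   0   0   7   7   7   7   7   7
  2   0   0   0   0   0   0   8   8   8   8   8   8
  3   0   0   9   9   9   9   9   9  17  17  17  17
  4   0   0   9   9   9  15  15  15  17  17  17  23
  5   0   0   9   9   9  15  15  15  17  17  17  23
  6   0   0   9   9   9  15  15  15  17  21  21  23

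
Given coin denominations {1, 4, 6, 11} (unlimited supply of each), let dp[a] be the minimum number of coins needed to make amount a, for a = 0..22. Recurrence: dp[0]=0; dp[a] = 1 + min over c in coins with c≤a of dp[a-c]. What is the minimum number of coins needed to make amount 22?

2

 a  0  1  2  3  4  5  6  7  8  9 10 11 12 13 14 15 16 17 18 19 20 21 22
dp  0  1  2  3  1  2  1  2  2  3  2  1  2  3  3  2  3  2  3  3  4  3  2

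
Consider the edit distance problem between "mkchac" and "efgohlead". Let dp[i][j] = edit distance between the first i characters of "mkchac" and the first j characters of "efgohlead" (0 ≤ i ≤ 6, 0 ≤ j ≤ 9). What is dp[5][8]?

6

   ''  e  f  g  o  h  l  e  a  d
''  0  1  2  3  4  5  6  7  8  9
 m  1  1  2  3  4  5  6  7  8  9
 k  2  2  2  3  4  5  6  7  8  9
 c  3  3  3  3  4  5  6  7  8  9
 h  4  4  4  4  4  4  5  6  7  8
 a  5  5  5  5  5  5  5  6  6  7
 c  6  6  6  6  6  6  6  6  7  7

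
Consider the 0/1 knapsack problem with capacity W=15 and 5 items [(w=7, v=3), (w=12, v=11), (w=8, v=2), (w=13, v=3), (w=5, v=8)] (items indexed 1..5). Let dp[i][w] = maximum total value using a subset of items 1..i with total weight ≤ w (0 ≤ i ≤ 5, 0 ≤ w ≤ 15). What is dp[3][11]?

i\w   0   1   2   3   4   5   6   7   8   9  10  11  12  13  14  15
  0   0   0   0   0   0   0   0   0   0   0   0   0   0   0   0   0
  1   0   0   0   0   0   0   0   3   3   3   3   3   3   3   3   3
  2   0   0   0   0   0   0   0   3   3   3   3   3  11  11  11  11
  3   0   0   0   0   0   0   0   3   3   3   3   3  11  11  11  11
  4   0   0   0   0   0   0   0   3   3   3   3   3  11  11  11  11
  5   0   0   0   0   0   8   8   8   8   8   8   8  11  11  11  11

3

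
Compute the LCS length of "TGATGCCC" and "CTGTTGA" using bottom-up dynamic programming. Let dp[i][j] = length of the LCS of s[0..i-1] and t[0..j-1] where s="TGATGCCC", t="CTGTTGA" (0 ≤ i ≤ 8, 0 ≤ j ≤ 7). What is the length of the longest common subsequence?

4

   ''  C  T  G  T  T  G  A
''  0  0  0  0  0  0  0  0
 T  0  0  1  1  1  1  1  1
 G  0  0  1  2  2  2  2  2
 A  0  0  1  2  2  2  2  3
 T  0  0  1  2  3  3  3  3
 G  0  0  1  2  3  3  4  4
 C  0  1  1  2  3  3  4  4
 C  0  1  1  2  3  3  4  4
 C  0  1  1  2  3  3  4  4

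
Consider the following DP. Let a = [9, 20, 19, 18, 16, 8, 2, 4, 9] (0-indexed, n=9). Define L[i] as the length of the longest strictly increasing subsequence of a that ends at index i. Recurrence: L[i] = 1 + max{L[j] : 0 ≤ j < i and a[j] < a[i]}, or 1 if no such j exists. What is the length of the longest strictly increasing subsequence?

3

   i    0    1    2    3    4    5    6    7    8
a[i]    9   20   19   18   16    8    2    4    9
L[i]    1    2    2    2    2    1    1    2    3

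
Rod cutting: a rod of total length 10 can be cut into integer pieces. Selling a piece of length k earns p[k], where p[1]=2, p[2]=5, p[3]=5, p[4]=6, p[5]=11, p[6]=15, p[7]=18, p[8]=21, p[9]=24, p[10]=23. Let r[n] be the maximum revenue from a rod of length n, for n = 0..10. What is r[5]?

12

   n    0    1    2    3    4    5    6    7    8    9   10
r[n]    0    2    5    7   10   12   15   18   21   24   26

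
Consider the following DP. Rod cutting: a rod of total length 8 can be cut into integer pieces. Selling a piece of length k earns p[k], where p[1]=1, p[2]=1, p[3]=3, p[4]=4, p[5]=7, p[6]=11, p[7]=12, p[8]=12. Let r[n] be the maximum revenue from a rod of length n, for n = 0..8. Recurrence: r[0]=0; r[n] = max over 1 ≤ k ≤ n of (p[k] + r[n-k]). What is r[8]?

13

   n    0    1    2    3    4    5    6    7    8
r[n]    0    1    2    3    4    7   11   12   13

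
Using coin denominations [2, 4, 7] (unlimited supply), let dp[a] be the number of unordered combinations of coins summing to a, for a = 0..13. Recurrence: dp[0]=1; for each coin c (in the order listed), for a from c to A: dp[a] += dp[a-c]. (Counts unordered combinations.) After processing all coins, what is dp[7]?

after  coin     0     1     2     3     4     5     6     7     8     9    10    11    12    13
          2     1     0     1     0     1     0     1     0     1     0     1     0     1     0
          4     1     0     1     0     2     0     2     0     3     0     3     0     4     0
          7     1     0     1     0     2     0     2     1     3     1     3     2     4     2

1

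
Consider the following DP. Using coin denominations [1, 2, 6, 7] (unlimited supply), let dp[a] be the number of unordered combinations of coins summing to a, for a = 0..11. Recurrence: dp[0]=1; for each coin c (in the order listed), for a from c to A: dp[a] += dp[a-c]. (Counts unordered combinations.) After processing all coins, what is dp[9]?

after  coin     0     1     2     3     4     5     6     7     8     9    10    11
          1     1     1     1     1     1     1     1     1     1     1     1     1
          2     1     1     2     2     3     3     4     4     5     5     6     6
          6     1     1     2     2     3     3     5     5     7     7     9     9
          7     1     1     2     2     3     3     5     6     8     9    11    12

9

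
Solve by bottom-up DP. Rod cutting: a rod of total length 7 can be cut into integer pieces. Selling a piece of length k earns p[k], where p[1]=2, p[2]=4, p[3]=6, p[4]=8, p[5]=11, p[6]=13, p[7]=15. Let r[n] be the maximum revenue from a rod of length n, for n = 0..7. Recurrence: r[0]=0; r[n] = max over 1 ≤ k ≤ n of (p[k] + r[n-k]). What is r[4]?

8

   n    0    1    2    3    4    5    6    7
r[n]    0    2    4    6    8   11   13   15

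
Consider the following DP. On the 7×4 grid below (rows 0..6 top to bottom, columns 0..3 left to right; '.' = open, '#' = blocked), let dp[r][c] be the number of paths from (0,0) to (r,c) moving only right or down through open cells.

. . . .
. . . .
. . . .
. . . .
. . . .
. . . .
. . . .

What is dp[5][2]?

21

r\c   0   1   2   3
  0   1   1   1   1
  1   1   2   3   4
  2   1   3   6  10
  3   1   4  10  20
  4   1   5  15  35
  5   1   6  21  56
  6   1   7  28  84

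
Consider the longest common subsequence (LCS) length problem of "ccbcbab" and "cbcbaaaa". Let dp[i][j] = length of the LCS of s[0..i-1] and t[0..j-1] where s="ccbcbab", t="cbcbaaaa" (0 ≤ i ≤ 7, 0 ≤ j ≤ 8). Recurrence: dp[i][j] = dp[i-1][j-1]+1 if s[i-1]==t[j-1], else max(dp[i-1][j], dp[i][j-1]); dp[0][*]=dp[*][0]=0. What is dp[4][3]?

3

   ''  c  b  c  b  a  a  a  a
''  0  0  0  0  0  0  0  0  0
 c  0  1  1  1  1  1  1  1  1
 c  0  1  1  2  2  2  2  2  2
 b  0  1  2  2  3  3  3  3  3
 c  0  1  2  3  3  3  3  3  3
 b  0  1  2  3  4  4  4  4  4
 a  0  1  2  3  4  5  5  5  5
 b  0  1  2  3  4  5  5  5  5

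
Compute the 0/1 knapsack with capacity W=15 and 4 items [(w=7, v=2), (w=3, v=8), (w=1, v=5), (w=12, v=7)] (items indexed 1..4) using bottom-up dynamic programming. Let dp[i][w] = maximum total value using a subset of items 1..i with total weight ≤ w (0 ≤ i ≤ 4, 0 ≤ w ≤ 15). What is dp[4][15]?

i\w   0   1   2   3   4   5   6   7   8   9  10  11  12  13  14  15
  0   0   0   0   0   0   0   0   0   0   0   0   0   0   0   0   0
  1   0   0   0   0   0   0   0   2   2   2   2   2   2   2   2   2
  2   0   0   0   8   8   8   8   8   8   8  10  10  10  10  10  10
  3   0   5   5   8  13  13  13  13  13  13  13  15  15  15  15  15
  4   0   5   5   8  13  13  13  13  13  13  13  15  15  15  15  15

15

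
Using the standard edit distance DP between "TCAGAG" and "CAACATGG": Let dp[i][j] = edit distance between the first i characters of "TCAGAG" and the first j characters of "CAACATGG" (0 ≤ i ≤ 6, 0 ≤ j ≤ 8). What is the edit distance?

   ''  C  A  A  C  A  T  G  G
''  0  1  2  3  4  5  6  7  8
 T  1  1  2  3  4  5  5  6  7
 C  2  1  2  3  3  4  5  6  7
 A  3  2  1  2  3  3  4  5  6
 G  4  3  2  2  3  4  4  4  5
 A  5  4  3  2  3  3  4  5  5
 G  6  5  4  3  3  4  4  4  5

5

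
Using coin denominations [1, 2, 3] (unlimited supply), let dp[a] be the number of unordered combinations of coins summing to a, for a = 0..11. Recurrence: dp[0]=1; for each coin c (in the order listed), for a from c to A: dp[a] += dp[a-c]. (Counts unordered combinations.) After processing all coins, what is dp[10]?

after  coin     0     1     2     3     4     5     6     7     8     9    10    11
          1     1     1     1     1     1     1     1     1     1     1     1     1
          2     1     1     2     2     3     3     4     4     5     5     6     6
          3     1     1     2     3     4     5     7     8    10    12    14    16

14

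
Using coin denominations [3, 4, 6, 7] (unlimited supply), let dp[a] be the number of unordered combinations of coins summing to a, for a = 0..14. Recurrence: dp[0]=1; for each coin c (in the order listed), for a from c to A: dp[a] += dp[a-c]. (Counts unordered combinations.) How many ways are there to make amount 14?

after  coin     0     1     2     3     4     5     6     7     8     9    10    11    12    13    14
          3     1     0     0     1     0     0     1     0     0     1     0     0     1     0     0
          4     1     0     0     1     1     0     1     1     1     1     1     1     2     1     1
          6     1     0     0     1     1     0     2     1     1     2     2     1     4     2     2
          7     1     0     0     1     1     0     2     2     1     2     3     2     4     4     4

4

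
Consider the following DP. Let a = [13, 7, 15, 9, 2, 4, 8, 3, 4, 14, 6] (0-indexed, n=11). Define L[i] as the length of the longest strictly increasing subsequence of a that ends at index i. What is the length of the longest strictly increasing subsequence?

4

   i    0    1    2    3    4    5    6    7    8    9   10
a[i]   13    7   15    9    2    4    8    3    4   14    6
L[i]    1    1    2    2    1    2    3    2    3    4    4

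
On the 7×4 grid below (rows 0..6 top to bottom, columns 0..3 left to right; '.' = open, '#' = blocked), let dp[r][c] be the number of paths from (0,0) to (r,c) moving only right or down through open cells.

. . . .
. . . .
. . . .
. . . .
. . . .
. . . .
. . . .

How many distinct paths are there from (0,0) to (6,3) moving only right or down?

84

r\c   0   1   2   3
  0   1   1   1   1
  1   1   2   3   4
  2   1   3   6  10
  3   1   4  10  20
  4   1   5  15  35
  5   1   6  21  56
  6   1   7  28  84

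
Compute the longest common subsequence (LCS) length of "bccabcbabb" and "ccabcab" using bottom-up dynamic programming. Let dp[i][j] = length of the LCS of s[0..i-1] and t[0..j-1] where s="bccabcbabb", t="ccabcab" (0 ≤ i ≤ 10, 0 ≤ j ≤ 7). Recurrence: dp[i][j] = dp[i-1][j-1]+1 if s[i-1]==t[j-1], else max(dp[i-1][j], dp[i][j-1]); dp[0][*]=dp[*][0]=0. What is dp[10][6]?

6

   ''  c  c  a  b  c  a  b
''  0  0  0  0  0  0  0  0
 b  0  0  0  0  1  1  1  1
 c  0  1  1  1  1  2  2  2
 c  0  1  2  2  2  2  2  2
 a  0  1  2  3  3  3  3  3
 b  0  1  2  3  4  4  4  4
 c  0  1  2  3  4  5  5  5
 b  0  1  2  3  4  5  5  6
 a  0  1  2  3  4  5  6  6
 b  0  1  2  3  4  5  6  7
 b  0  1  2  3  4  5  6  7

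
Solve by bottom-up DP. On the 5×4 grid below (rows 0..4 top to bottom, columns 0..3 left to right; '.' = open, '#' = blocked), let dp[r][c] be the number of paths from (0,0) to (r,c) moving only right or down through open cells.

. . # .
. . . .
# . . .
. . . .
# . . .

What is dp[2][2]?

4

r\c   0   1   2   3
  0   1   1   0   0
  1   1   2   2   2
  2   0   2   4   6
  3   0   2   6  12
  4   0   2   8  20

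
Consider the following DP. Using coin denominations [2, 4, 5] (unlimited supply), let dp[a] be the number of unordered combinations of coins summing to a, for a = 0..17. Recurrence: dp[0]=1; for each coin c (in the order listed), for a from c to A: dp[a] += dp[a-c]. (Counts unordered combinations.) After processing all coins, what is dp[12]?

5

after  coin     0     1     2     3     4     5     6     7     8     9    10    11    12    13    14    15    16    17
          2     1     0     1     0     1     0     1     0     1     0     1     0     1     0     1     0     1     0
          4     1     0     1     0     2     0     2     0     3     0     3     0     4     0     4     0     5     0
          5     1     0     1     0     2     1     2     1     3     2     4     2     5     3     6     4     7     5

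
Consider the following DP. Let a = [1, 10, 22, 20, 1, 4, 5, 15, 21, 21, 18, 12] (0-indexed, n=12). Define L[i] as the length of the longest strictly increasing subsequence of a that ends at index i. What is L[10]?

5

   i    0    1    2    3    4    5    6    7    8    9   10   11
a[i]    1   10   22   20    1    4    5   15   21   21   18   12
L[i]    1    2    3    3    1    2    3    4    5    5    5    4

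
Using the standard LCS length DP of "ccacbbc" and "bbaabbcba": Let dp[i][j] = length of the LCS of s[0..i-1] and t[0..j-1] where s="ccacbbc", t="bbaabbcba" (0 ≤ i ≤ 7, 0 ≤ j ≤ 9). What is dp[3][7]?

1

   ''  b  b  a  a  b  b  c  b  a
''  0  0  0  0  0  0  0  0  0  0
 c  0  0  0  0  0  0  0  1  1  1
 c  0  0  0  0  0  0  0  1  1  1
 a  0  0  0  1  1  1  1  1  1  2
 c  0  0  0  1  1  1  1  2  2  2
 b  0  1  1  1  1  2  2  2  3  3
 b  0  1  2  2  2  2  3  3  3  3
 c  0  1  2  2  2  2  3  4  4  4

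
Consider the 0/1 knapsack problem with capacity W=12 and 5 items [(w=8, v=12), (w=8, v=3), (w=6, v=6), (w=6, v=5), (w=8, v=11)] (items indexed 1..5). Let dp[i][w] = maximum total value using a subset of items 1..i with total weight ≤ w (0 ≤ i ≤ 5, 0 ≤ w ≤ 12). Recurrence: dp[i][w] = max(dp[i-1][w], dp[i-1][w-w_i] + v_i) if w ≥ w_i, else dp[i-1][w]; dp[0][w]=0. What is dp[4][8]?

12

i\w   0   1   2   3   4   5   6   7   8   9  10  11  12
  0   0   0   0   0   0   0   0   0   0   0   0   0   0
  1   0   0   0   0   0   0   0   0  12  12  12  12  12
  2   0   0   0   0   0   0   0   0  12  12  12  12  12
  3   0   0   0   0   0   0   6   6  12  12  12  12  12
  4   0   0   0   0   0   0   6   6  12  12  12  12  12
  5   0   0   0   0   0   0   6   6  12  12  12  12  12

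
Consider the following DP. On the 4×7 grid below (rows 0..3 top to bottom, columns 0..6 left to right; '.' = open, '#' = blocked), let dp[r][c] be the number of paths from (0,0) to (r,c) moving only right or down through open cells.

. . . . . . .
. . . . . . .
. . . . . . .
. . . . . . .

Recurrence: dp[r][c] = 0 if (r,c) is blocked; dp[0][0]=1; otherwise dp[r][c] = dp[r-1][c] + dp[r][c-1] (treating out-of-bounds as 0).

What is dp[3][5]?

r\c   0   1   2   3   4   5   6
  0   1   1   1   1   1   1   1
  1   1   2   3   4   5   6   7
  2   1   3   6  10  15  21  28
  3   1   4  10  20  35  56  84

56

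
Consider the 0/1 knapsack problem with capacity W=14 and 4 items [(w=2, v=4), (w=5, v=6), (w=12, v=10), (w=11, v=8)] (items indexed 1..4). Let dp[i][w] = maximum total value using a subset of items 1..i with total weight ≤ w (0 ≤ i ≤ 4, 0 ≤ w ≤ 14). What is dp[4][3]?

i\w   0   1   2   3   4   5   6   7   8   9  10  11  12  13  14
  0   0   0   0   0   0   0   0   0   0   0   0   0   0   0   0
  1   0   0   4   4   4   4   4   4   4   4   4   4   4   4   4
  2   0   0   4   4   4   6   6  10  10  10  10  10  10  10  10
  3   0   0   4   4   4   6   6  10  10  10  10  10  10  10  14
  4   0   0   4   4   4   6   6  10  10  10  10  10  10  12  14

4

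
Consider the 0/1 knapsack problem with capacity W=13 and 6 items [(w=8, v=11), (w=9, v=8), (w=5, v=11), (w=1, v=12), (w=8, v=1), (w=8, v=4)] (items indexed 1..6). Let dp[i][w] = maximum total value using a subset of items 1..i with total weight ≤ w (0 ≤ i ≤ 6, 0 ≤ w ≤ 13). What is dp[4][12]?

23

i\w   0   1   2   3   4   5   6   7   8   9  10  11  12  13
  0   0   0   0   0   0   0   0   0   0   0   0   0   0   0
  1   0   0   0   0   0   0   0   0  11  11  11  11  11  11
  2   0   0   0   0   0   0   0   0  11  11  11  11  11  11
  3   0   0   0   0   0  11  11  11  11  11  11  11  11  22
  4   0  12  12  12  12  12  23  23  23  23  23  23  23  23
  5   0  12  12  12  12  12  23  23  23  23  23  23  23  23
  6   0  12  12  12  12  12  23  23  23  23  23  23  23  23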